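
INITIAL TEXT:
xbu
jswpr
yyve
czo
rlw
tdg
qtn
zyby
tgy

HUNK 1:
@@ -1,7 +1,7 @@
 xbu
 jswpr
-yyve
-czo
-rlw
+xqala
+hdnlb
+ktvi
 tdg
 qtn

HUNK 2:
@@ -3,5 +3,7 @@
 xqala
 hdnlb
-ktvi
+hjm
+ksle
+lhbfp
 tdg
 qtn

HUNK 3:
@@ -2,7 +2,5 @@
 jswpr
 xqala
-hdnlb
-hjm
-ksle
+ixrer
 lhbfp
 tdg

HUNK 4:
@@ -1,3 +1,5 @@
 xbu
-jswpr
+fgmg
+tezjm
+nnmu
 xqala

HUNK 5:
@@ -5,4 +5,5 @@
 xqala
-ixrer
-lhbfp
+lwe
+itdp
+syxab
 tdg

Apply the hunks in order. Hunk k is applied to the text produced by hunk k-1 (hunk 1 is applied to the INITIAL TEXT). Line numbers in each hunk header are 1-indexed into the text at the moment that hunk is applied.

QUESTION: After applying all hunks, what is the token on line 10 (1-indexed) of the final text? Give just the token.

Hunk 1: at line 1 remove [yyve,czo,rlw] add [xqala,hdnlb,ktvi] -> 9 lines: xbu jswpr xqala hdnlb ktvi tdg qtn zyby tgy
Hunk 2: at line 3 remove [ktvi] add [hjm,ksle,lhbfp] -> 11 lines: xbu jswpr xqala hdnlb hjm ksle lhbfp tdg qtn zyby tgy
Hunk 3: at line 2 remove [hdnlb,hjm,ksle] add [ixrer] -> 9 lines: xbu jswpr xqala ixrer lhbfp tdg qtn zyby tgy
Hunk 4: at line 1 remove [jswpr] add [fgmg,tezjm,nnmu] -> 11 lines: xbu fgmg tezjm nnmu xqala ixrer lhbfp tdg qtn zyby tgy
Hunk 5: at line 5 remove [ixrer,lhbfp] add [lwe,itdp,syxab] -> 12 lines: xbu fgmg tezjm nnmu xqala lwe itdp syxab tdg qtn zyby tgy
Final line 10: qtn

Answer: qtn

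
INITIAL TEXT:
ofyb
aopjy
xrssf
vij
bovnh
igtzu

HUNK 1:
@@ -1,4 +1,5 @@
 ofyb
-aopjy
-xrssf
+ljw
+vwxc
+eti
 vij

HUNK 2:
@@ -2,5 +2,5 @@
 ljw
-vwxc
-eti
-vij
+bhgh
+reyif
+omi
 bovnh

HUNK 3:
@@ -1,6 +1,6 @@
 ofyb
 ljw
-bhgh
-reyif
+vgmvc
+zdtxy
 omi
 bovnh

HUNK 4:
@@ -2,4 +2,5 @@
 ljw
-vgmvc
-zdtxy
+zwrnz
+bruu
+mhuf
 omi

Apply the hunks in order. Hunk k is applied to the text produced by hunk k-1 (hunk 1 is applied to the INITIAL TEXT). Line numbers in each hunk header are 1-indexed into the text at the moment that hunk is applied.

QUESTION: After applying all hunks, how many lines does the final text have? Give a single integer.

Answer: 8

Derivation:
Hunk 1: at line 1 remove [aopjy,xrssf] add [ljw,vwxc,eti] -> 7 lines: ofyb ljw vwxc eti vij bovnh igtzu
Hunk 2: at line 2 remove [vwxc,eti,vij] add [bhgh,reyif,omi] -> 7 lines: ofyb ljw bhgh reyif omi bovnh igtzu
Hunk 3: at line 1 remove [bhgh,reyif] add [vgmvc,zdtxy] -> 7 lines: ofyb ljw vgmvc zdtxy omi bovnh igtzu
Hunk 4: at line 2 remove [vgmvc,zdtxy] add [zwrnz,bruu,mhuf] -> 8 lines: ofyb ljw zwrnz bruu mhuf omi bovnh igtzu
Final line count: 8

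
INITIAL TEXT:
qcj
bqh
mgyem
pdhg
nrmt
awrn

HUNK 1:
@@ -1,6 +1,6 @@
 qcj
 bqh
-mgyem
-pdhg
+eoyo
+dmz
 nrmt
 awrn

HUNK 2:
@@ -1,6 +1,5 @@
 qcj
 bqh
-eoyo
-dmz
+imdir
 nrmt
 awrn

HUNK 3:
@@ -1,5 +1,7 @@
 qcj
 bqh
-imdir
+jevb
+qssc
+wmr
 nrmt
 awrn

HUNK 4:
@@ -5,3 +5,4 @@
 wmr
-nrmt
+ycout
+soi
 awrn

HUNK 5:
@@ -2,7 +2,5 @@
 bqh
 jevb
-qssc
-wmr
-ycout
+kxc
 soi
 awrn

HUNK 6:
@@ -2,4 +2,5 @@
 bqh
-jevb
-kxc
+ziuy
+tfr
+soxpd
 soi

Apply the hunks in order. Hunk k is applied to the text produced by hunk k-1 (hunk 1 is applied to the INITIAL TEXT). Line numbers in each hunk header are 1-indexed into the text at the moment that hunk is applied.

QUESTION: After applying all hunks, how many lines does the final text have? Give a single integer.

Hunk 1: at line 1 remove [mgyem,pdhg] add [eoyo,dmz] -> 6 lines: qcj bqh eoyo dmz nrmt awrn
Hunk 2: at line 1 remove [eoyo,dmz] add [imdir] -> 5 lines: qcj bqh imdir nrmt awrn
Hunk 3: at line 1 remove [imdir] add [jevb,qssc,wmr] -> 7 lines: qcj bqh jevb qssc wmr nrmt awrn
Hunk 4: at line 5 remove [nrmt] add [ycout,soi] -> 8 lines: qcj bqh jevb qssc wmr ycout soi awrn
Hunk 5: at line 2 remove [qssc,wmr,ycout] add [kxc] -> 6 lines: qcj bqh jevb kxc soi awrn
Hunk 6: at line 2 remove [jevb,kxc] add [ziuy,tfr,soxpd] -> 7 lines: qcj bqh ziuy tfr soxpd soi awrn
Final line count: 7

Answer: 7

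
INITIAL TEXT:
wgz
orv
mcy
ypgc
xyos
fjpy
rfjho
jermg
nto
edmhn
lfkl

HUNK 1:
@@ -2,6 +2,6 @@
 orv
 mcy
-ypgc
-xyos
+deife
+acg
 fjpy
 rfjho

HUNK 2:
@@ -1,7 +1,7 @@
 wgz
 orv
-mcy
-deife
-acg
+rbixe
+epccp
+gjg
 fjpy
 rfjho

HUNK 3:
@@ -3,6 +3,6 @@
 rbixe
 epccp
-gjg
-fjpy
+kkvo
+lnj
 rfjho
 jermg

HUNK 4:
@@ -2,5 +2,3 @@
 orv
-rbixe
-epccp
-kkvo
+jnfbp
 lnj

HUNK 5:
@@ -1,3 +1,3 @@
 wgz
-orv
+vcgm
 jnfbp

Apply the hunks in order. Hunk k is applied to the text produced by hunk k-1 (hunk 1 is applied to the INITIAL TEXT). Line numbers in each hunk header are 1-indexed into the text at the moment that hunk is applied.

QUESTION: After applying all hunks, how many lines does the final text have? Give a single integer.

Answer: 9

Derivation:
Hunk 1: at line 2 remove [ypgc,xyos] add [deife,acg] -> 11 lines: wgz orv mcy deife acg fjpy rfjho jermg nto edmhn lfkl
Hunk 2: at line 1 remove [mcy,deife,acg] add [rbixe,epccp,gjg] -> 11 lines: wgz orv rbixe epccp gjg fjpy rfjho jermg nto edmhn lfkl
Hunk 3: at line 3 remove [gjg,fjpy] add [kkvo,lnj] -> 11 lines: wgz orv rbixe epccp kkvo lnj rfjho jermg nto edmhn lfkl
Hunk 4: at line 2 remove [rbixe,epccp,kkvo] add [jnfbp] -> 9 lines: wgz orv jnfbp lnj rfjho jermg nto edmhn lfkl
Hunk 5: at line 1 remove [orv] add [vcgm] -> 9 lines: wgz vcgm jnfbp lnj rfjho jermg nto edmhn lfkl
Final line count: 9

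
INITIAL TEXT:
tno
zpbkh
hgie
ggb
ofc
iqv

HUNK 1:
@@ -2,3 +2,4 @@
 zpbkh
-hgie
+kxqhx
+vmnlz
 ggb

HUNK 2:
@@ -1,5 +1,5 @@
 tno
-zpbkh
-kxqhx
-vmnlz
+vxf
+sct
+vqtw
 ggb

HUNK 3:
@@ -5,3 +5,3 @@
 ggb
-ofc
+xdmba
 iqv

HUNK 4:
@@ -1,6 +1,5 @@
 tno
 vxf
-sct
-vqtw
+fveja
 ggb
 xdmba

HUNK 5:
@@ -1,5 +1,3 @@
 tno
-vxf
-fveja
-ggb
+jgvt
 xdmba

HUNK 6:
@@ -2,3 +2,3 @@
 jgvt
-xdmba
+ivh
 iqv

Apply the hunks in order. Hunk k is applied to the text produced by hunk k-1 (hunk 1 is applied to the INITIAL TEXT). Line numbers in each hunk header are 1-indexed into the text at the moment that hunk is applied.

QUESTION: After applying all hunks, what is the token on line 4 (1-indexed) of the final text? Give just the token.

Answer: iqv

Derivation:
Hunk 1: at line 2 remove [hgie] add [kxqhx,vmnlz] -> 7 lines: tno zpbkh kxqhx vmnlz ggb ofc iqv
Hunk 2: at line 1 remove [zpbkh,kxqhx,vmnlz] add [vxf,sct,vqtw] -> 7 lines: tno vxf sct vqtw ggb ofc iqv
Hunk 3: at line 5 remove [ofc] add [xdmba] -> 7 lines: tno vxf sct vqtw ggb xdmba iqv
Hunk 4: at line 1 remove [sct,vqtw] add [fveja] -> 6 lines: tno vxf fveja ggb xdmba iqv
Hunk 5: at line 1 remove [vxf,fveja,ggb] add [jgvt] -> 4 lines: tno jgvt xdmba iqv
Hunk 6: at line 2 remove [xdmba] add [ivh] -> 4 lines: tno jgvt ivh iqv
Final line 4: iqv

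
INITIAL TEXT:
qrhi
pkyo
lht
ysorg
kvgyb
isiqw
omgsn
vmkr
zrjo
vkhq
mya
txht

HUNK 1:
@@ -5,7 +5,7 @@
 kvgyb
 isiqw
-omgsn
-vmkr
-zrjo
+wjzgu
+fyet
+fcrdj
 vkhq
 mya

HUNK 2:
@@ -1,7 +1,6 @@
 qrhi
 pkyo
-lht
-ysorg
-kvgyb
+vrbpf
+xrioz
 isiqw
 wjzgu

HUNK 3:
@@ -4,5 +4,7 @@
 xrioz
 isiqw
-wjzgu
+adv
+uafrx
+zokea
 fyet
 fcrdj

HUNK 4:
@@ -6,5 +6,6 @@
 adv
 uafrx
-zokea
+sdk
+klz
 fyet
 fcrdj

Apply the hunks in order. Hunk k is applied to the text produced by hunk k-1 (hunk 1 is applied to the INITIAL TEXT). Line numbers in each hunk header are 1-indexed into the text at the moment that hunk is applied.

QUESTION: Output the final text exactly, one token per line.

Answer: qrhi
pkyo
vrbpf
xrioz
isiqw
adv
uafrx
sdk
klz
fyet
fcrdj
vkhq
mya
txht

Derivation:
Hunk 1: at line 5 remove [omgsn,vmkr,zrjo] add [wjzgu,fyet,fcrdj] -> 12 lines: qrhi pkyo lht ysorg kvgyb isiqw wjzgu fyet fcrdj vkhq mya txht
Hunk 2: at line 1 remove [lht,ysorg,kvgyb] add [vrbpf,xrioz] -> 11 lines: qrhi pkyo vrbpf xrioz isiqw wjzgu fyet fcrdj vkhq mya txht
Hunk 3: at line 4 remove [wjzgu] add [adv,uafrx,zokea] -> 13 lines: qrhi pkyo vrbpf xrioz isiqw adv uafrx zokea fyet fcrdj vkhq mya txht
Hunk 4: at line 6 remove [zokea] add [sdk,klz] -> 14 lines: qrhi pkyo vrbpf xrioz isiqw adv uafrx sdk klz fyet fcrdj vkhq mya txht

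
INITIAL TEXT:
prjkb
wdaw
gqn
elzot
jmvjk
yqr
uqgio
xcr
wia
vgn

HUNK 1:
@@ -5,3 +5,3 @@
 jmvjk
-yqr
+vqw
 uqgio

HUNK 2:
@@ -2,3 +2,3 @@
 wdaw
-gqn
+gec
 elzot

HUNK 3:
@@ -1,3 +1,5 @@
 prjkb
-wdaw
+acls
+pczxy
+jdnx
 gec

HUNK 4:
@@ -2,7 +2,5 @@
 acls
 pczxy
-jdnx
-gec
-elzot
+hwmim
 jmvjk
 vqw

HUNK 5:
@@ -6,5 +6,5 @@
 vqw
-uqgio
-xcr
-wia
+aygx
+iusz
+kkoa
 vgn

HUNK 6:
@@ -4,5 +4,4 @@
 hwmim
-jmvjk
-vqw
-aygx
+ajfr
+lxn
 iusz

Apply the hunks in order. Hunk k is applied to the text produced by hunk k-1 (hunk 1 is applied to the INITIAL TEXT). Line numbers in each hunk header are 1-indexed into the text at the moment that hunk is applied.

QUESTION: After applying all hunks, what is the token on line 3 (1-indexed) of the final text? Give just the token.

Answer: pczxy

Derivation:
Hunk 1: at line 5 remove [yqr] add [vqw] -> 10 lines: prjkb wdaw gqn elzot jmvjk vqw uqgio xcr wia vgn
Hunk 2: at line 2 remove [gqn] add [gec] -> 10 lines: prjkb wdaw gec elzot jmvjk vqw uqgio xcr wia vgn
Hunk 3: at line 1 remove [wdaw] add [acls,pczxy,jdnx] -> 12 lines: prjkb acls pczxy jdnx gec elzot jmvjk vqw uqgio xcr wia vgn
Hunk 4: at line 2 remove [jdnx,gec,elzot] add [hwmim] -> 10 lines: prjkb acls pczxy hwmim jmvjk vqw uqgio xcr wia vgn
Hunk 5: at line 6 remove [uqgio,xcr,wia] add [aygx,iusz,kkoa] -> 10 lines: prjkb acls pczxy hwmim jmvjk vqw aygx iusz kkoa vgn
Hunk 6: at line 4 remove [jmvjk,vqw,aygx] add [ajfr,lxn] -> 9 lines: prjkb acls pczxy hwmim ajfr lxn iusz kkoa vgn
Final line 3: pczxy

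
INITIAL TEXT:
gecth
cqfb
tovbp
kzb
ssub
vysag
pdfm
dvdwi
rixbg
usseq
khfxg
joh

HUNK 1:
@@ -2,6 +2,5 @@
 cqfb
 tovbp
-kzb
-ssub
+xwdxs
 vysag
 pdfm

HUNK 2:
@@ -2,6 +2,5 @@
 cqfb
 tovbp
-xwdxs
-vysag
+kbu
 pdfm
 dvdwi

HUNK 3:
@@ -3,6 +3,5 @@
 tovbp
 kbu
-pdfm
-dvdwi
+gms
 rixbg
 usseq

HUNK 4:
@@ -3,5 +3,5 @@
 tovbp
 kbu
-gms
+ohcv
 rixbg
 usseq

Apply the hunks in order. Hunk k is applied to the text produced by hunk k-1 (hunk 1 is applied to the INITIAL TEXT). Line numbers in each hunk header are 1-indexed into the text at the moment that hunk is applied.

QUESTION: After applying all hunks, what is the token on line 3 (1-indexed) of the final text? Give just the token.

Answer: tovbp

Derivation:
Hunk 1: at line 2 remove [kzb,ssub] add [xwdxs] -> 11 lines: gecth cqfb tovbp xwdxs vysag pdfm dvdwi rixbg usseq khfxg joh
Hunk 2: at line 2 remove [xwdxs,vysag] add [kbu] -> 10 lines: gecth cqfb tovbp kbu pdfm dvdwi rixbg usseq khfxg joh
Hunk 3: at line 3 remove [pdfm,dvdwi] add [gms] -> 9 lines: gecth cqfb tovbp kbu gms rixbg usseq khfxg joh
Hunk 4: at line 3 remove [gms] add [ohcv] -> 9 lines: gecth cqfb tovbp kbu ohcv rixbg usseq khfxg joh
Final line 3: tovbp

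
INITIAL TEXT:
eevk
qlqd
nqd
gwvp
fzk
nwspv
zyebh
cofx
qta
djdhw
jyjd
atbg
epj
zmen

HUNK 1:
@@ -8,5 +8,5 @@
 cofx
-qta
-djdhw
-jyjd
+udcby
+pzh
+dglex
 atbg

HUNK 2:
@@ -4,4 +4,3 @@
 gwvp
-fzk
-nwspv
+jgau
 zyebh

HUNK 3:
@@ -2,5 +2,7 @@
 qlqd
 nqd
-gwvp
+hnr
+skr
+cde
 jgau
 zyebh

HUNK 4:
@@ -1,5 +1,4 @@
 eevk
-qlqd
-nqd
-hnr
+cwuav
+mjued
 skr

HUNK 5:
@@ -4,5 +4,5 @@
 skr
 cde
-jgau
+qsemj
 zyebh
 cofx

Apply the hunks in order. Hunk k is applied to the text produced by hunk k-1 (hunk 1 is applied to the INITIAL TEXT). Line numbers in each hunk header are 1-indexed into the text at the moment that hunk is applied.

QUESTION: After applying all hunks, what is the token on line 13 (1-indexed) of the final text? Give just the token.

Answer: epj

Derivation:
Hunk 1: at line 8 remove [qta,djdhw,jyjd] add [udcby,pzh,dglex] -> 14 lines: eevk qlqd nqd gwvp fzk nwspv zyebh cofx udcby pzh dglex atbg epj zmen
Hunk 2: at line 4 remove [fzk,nwspv] add [jgau] -> 13 lines: eevk qlqd nqd gwvp jgau zyebh cofx udcby pzh dglex atbg epj zmen
Hunk 3: at line 2 remove [gwvp] add [hnr,skr,cde] -> 15 lines: eevk qlqd nqd hnr skr cde jgau zyebh cofx udcby pzh dglex atbg epj zmen
Hunk 4: at line 1 remove [qlqd,nqd,hnr] add [cwuav,mjued] -> 14 lines: eevk cwuav mjued skr cde jgau zyebh cofx udcby pzh dglex atbg epj zmen
Hunk 5: at line 4 remove [jgau] add [qsemj] -> 14 lines: eevk cwuav mjued skr cde qsemj zyebh cofx udcby pzh dglex atbg epj zmen
Final line 13: epj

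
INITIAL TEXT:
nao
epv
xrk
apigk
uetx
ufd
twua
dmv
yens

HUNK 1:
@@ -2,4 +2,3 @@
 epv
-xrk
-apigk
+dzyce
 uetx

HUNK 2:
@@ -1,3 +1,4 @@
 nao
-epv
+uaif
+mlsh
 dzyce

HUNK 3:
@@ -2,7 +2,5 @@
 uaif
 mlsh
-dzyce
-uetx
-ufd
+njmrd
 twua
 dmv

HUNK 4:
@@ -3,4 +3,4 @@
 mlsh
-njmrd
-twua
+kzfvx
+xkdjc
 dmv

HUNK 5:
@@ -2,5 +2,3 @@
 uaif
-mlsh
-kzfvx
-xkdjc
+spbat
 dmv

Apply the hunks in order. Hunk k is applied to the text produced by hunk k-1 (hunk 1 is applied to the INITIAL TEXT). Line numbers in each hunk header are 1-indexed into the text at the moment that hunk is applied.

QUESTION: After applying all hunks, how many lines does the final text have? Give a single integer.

Answer: 5

Derivation:
Hunk 1: at line 2 remove [xrk,apigk] add [dzyce] -> 8 lines: nao epv dzyce uetx ufd twua dmv yens
Hunk 2: at line 1 remove [epv] add [uaif,mlsh] -> 9 lines: nao uaif mlsh dzyce uetx ufd twua dmv yens
Hunk 3: at line 2 remove [dzyce,uetx,ufd] add [njmrd] -> 7 lines: nao uaif mlsh njmrd twua dmv yens
Hunk 4: at line 3 remove [njmrd,twua] add [kzfvx,xkdjc] -> 7 lines: nao uaif mlsh kzfvx xkdjc dmv yens
Hunk 5: at line 2 remove [mlsh,kzfvx,xkdjc] add [spbat] -> 5 lines: nao uaif spbat dmv yens
Final line count: 5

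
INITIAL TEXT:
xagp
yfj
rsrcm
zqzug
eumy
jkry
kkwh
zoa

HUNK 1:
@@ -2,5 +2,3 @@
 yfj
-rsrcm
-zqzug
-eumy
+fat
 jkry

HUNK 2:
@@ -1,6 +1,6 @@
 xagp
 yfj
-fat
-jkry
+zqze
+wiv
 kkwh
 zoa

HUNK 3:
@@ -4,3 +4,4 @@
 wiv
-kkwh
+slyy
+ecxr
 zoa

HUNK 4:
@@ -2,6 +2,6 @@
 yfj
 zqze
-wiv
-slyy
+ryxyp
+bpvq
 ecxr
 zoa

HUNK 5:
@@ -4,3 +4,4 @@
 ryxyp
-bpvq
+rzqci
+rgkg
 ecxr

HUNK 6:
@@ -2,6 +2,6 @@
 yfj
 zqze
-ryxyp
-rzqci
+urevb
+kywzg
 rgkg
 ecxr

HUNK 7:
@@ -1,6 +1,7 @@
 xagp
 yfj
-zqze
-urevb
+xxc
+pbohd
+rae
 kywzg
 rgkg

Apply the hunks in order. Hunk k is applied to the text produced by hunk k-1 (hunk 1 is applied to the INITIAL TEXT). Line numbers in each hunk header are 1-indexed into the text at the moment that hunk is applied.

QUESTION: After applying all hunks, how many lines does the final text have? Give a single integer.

Answer: 9

Derivation:
Hunk 1: at line 2 remove [rsrcm,zqzug,eumy] add [fat] -> 6 lines: xagp yfj fat jkry kkwh zoa
Hunk 2: at line 1 remove [fat,jkry] add [zqze,wiv] -> 6 lines: xagp yfj zqze wiv kkwh zoa
Hunk 3: at line 4 remove [kkwh] add [slyy,ecxr] -> 7 lines: xagp yfj zqze wiv slyy ecxr zoa
Hunk 4: at line 2 remove [wiv,slyy] add [ryxyp,bpvq] -> 7 lines: xagp yfj zqze ryxyp bpvq ecxr zoa
Hunk 5: at line 4 remove [bpvq] add [rzqci,rgkg] -> 8 lines: xagp yfj zqze ryxyp rzqci rgkg ecxr zoa
Hunk 6: at line 2 remove [ryxyp,rzqci] add [urevb,kywzg] -> 8 lines: xagp yfj zqze urevb kywzg rgkg ecxr zoa
Hunk 7: at line 1 remove [zqze,urevb] add [xxc,pbohd,rae] -> 9 lines: xagp yfj xxc pbohd rae kywzg rgkg ecxr zoa
Final line count: 9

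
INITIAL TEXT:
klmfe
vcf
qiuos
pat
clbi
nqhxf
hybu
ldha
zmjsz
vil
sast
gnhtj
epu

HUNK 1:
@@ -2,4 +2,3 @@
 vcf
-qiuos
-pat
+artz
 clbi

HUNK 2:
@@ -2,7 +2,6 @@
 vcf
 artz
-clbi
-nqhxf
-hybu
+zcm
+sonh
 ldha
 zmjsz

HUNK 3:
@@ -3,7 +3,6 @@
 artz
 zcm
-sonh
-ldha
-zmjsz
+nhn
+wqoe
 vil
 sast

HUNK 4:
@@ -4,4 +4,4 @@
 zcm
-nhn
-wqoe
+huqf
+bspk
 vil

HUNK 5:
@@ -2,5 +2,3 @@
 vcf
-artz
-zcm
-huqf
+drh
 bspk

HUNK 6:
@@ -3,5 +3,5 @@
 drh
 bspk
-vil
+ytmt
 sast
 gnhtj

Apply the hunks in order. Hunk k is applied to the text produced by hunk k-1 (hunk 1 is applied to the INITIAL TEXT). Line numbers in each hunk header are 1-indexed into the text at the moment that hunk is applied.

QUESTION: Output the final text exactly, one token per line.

Answer: klmfe
vcf
drh
bspk
ytmt
sast
gnhtj
epu

Derivation:
Hunk 1: at line 2 remove [qiuos,pat] add [artz] -> 12 lines: klmfe vcf artz clbi nqhxf hybu ldha zmjsz vil sast gnhtj epu
Hunk 2: at line 2 remove [clbi,nqhxf,hybu] add [zcm,sonh] -> 11 lines: klmfe vcf artz zcm sonh ldha zmjsz vil sast gnhtj epu
Hunk 3: at line 3 remove [sonh,ldha,zmjsz] add [nhn,wqoe] -> 10 lines: klmfe vcf artz zcm nhn wqoe vil sast gnhtj epu
Hunk 4: at line 4 remove [nhn,wqoe] add [huqf,bspk] -> 10 lines: klmfe vcf artz zcm huqf bspk vil sast gnhtj epu
Hunk 5: at line 2 remove [artz,zcm,huqf] add [drh] -> 8 lines: klmfe vcf drh bspk vil sast gnhtj epu
Hunk 6: at line 3 remove [vil] add [ytmt] -> 8 lines: klmfe vcf drh bspk ytmt sast gnhtj epu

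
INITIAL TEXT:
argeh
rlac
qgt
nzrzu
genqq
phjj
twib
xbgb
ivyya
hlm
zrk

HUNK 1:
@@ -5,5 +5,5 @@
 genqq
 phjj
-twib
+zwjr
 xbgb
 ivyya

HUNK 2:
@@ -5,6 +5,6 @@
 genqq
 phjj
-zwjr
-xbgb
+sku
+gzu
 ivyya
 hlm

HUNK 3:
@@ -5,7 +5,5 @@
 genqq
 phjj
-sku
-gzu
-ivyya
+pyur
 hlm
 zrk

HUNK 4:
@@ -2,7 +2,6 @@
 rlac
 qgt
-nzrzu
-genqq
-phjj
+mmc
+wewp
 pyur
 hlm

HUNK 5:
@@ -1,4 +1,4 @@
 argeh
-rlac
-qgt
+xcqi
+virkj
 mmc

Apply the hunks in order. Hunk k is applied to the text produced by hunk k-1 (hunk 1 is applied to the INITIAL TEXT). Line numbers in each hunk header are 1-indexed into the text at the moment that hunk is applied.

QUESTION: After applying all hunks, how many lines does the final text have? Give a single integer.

Hunk 1: at line 5 remove [twib] add [zwjr] -> 11 lines: argeh rlac qgt nzrzu genqq phjj zwjr xbgb ivyya hlm zrk
Hunk 2: at line 5 remove [zwjr,xbgb] add [sku,gzu] -> 11 lines: argeh rlac qgt nzrzu genqq phjj sku gzu ivyya hlm zrk
Hunk 3: at line 5 remove [sku,gzu,ivyya] add [pyur] -> 9 lines: argeh rlac qgt nzrzu genqq phjj pyur hlm zrk
Hunk 4: at line 2 remove [nzrzu,genqq,phjj] add [mmc,wewp] -> 8 lines: argeh rlac qgt mmc wewp pyur hlm zrk
Hunk 5: at line 1 remove [rlac,qgt] add [xcqi,virkj] -> 8 lines: argeh xcqi virkj mmc wewp pyur hlm zrk
Final line count: 8

Answer: 8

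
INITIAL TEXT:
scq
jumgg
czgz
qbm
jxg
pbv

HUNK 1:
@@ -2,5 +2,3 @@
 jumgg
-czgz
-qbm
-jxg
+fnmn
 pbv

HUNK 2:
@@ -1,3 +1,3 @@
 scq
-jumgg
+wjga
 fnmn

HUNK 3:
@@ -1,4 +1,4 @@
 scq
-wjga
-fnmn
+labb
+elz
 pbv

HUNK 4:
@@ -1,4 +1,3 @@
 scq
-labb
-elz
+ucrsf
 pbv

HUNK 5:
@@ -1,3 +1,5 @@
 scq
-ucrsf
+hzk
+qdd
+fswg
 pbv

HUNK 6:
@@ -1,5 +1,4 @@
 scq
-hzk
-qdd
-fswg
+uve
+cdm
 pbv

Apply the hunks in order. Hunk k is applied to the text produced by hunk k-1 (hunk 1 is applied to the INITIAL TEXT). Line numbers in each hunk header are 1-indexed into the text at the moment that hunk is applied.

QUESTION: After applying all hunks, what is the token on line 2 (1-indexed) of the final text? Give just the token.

Answer: uve

Derivation:
Hunk 1: at line 2 remove [czgz,qbm,jxg] add [fnmn] -> 4 lines: scq jumgg fnmn pbv
Hunk 2: at line 1 remove [jumgg] add [wjga] -> 4 lines: scq wjga fnmn pbv
Hunk 3: at line 1 remove [wjga,fnmn] add [labb,elz] -> 4 lines: scq labb elz pbv
Hunk 4: at line 1 remove [labb,elz] add [ucrsf] -> 3 lines: scq ucrsf pbv
Hunk 5: at line 1 remove [ucrsf] add [hzk,qdd,fswg] -> 5 lines: scq hzk qdd fswg pbv
Hunk 6: at line 1 remove [hzk,qdd,fswg] add [uve,cdm] -> 4 lines: scq uve cdm pbv
Final line 2: uve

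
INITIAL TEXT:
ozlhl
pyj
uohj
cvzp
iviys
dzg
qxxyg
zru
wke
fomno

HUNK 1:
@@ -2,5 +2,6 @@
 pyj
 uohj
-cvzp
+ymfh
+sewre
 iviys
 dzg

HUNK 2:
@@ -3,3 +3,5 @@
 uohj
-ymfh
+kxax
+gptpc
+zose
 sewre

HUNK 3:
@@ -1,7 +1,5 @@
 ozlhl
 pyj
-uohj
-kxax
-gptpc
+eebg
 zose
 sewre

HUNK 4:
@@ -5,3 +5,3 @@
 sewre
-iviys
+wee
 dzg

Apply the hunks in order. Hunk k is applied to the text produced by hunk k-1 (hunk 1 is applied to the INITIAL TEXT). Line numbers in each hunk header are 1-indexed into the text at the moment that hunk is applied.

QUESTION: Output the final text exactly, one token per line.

Hunk 1: at line 2 remove [cvzp] add [ymfh,sewre] -> 11 lines: ozlhl pyj uohj ymfh sewre iviys dzg qxxyg zru wke fomno
Hunk 2: at line 3 remove [ymfh] add [kxax,gptpc,zose] -> 13 lines: ozlhl pyj uohj kxax gptpc zose sewre iviys dzg qxxyg zru wke fomno
Hunk 3: at line 1 remove [uohj,kxax,gptpc] add [eebg] -> 11 lines: ozlhl pyj eebg zose sewre iviys dzg qxxyg zru wke fomno
Hunk 4: at line 5 remove [iviys] add [wee] -> 11 lines: ozlhl pyj eebg zose sewre wee dzg qxxyg zru wke fomno

Answer: ozlhl
pyj
eebg
zose
sewre
wee
dzg
qxxyg
zru
wke
fomno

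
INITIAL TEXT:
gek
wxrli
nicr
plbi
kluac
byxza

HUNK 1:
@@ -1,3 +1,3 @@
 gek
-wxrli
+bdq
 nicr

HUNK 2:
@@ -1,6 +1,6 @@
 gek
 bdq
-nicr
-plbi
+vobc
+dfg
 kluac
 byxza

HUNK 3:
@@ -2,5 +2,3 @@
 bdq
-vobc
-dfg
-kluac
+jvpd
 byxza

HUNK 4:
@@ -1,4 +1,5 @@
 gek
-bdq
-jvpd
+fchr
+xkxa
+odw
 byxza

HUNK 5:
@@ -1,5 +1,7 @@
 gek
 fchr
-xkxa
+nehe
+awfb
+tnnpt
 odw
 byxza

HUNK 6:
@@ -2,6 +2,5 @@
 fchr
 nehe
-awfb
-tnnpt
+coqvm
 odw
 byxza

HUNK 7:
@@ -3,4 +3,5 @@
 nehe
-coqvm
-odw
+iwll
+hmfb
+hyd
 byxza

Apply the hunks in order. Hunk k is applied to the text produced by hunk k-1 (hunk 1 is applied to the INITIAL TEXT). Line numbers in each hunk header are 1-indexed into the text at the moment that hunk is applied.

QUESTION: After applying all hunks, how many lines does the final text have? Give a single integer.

Hunk 1: at line 1 remove [wxrli] add [bdq] -> 6 lines: gek bdq nicr plbi kluac byxza
Hunk 2: at line 1 remove [nicr,plbi] add [vobc,dfg] -> 6 lines: gek bdq vobc dfg kluac byxza
Hunk 3: at line 2 remove [vobc,dfg,kluac] add [jvpd] -> 4 lines: gek bdq jvpd byxza
Hunk 4: at line 1 remove [bdq,jvpd] add [fchr,xkxa,odw] -> 5 lines: gek fchr xkxa odw byxza
Hunk 5: at line 1 remove [xkxa] add [nehe,awfb,tnnpt] -> 7 lines: gek fchr nehe awfb tnnpt odw byxza
Hunk 6: at line 2 remove [awfb,tnnpt] add [coqvm] -> 6 lines: gek fchr nehe coqvm odw byxza
Hunk 7: at line 3 remove [coqvm,odw] add [iwll,hmfb,hyd] -> 7 lines: gek fchr nehe iwll hmfb hyd byxza
Final line count: 7

Answer: 7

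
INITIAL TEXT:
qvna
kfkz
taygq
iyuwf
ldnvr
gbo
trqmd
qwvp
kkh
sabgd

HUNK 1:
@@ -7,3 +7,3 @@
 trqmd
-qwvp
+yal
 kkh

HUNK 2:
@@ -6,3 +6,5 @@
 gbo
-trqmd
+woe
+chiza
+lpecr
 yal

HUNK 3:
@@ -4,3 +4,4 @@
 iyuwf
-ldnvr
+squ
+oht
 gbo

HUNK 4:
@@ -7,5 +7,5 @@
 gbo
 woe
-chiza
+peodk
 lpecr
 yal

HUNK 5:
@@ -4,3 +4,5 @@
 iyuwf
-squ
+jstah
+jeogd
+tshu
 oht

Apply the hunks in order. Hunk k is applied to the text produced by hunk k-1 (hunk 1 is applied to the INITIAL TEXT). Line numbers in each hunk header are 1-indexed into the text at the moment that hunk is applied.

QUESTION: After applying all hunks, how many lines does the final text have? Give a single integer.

Hunk 1: at line 7 remove [qwvp] add [yal] -> 10 lines: qvna kfkz taygq iyuwf ldnvr gbo trqmd yal kkh sabgd
Hunk 2: at line 6 remove [trqmd] add [woe,chiza,lpecr] -> 12 lines: qvna kfkz taygq iyuwf ldnvr gbo woe chiza lpecr yal kkh sabgd
Hunk 3: at line 4 remove [ldnvr] add [squ,oht] -> 13 lines: qvna kfkz taygq iyuwf squ oht gbo woe chiza lpecr yal kkh sabgd
Hunk 4: at line 7 remove [chiza] add [peodk] -> 13 lines: qvna kfkz taygq iyuwf squ oht gbo woe peodk lpecr yal kkh sabgd
Hunk 5: at line 4 remove [squ] add [jstah,jeogd,tshu] -> 15 lines: qvna kfkz taygq iyuwf jstah jeogd tshu oht gbo woe peodk lpecr yal kkh sabgd
Final line count: 15

Answer: 15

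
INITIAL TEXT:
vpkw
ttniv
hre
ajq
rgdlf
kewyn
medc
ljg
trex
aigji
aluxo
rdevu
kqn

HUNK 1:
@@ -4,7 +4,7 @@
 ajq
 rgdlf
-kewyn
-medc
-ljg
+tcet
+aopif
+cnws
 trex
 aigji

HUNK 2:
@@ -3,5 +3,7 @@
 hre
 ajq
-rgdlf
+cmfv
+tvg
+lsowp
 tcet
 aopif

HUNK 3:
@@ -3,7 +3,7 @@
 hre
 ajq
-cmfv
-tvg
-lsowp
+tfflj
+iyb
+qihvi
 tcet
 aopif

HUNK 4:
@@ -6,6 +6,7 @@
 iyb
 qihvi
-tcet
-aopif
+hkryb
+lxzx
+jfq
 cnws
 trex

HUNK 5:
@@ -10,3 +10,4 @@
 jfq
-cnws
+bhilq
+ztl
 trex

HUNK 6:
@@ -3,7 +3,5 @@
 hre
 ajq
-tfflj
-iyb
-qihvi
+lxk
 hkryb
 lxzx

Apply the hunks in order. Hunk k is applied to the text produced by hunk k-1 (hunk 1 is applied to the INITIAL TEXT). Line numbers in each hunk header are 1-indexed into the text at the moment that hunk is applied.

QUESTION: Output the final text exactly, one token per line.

Answer: vpkw
ttniv
hre
ajq
lxk
hkryb
lxzx
jfq
bhilq
ztl
trex
aigji
aluxo
rdevu
kqn

Derivation:
Hunk 1: at line 4 remove [kewyn,medc,ljg] add [tcet,aopif,cnws] -> 13 lines: vpkw ttniv hre ajq rgdlf tcet aopif cnws trex aigji aluxo rdevu kqn
Hunk 2: at line 3 remove [rgdlf] add [cmfv,tvg,lsowp] -> 15 lines: vpkw ttniv hre ajq cmfv tvg lsowp tcet aopif cnws trex aigji aluxo rdevu kqn
Hunk 3: at line 3 remove [cmfv,tvg,lsowp] add [tfflj,iyb,qihvi] -> 15 lines: vpkw ttniv hre ajq tfflj iyb qihvi tcet aopif cnws trex aigji aluxo rdevu kqn
Hunk 4: at line 6 remove [tcet,aopif] add [hkryb,lxzx,jfq] -> 16 lines: vpkw ttniv hre ajq tfflj iyb qihvi hkryb lxzx jfq cnws trex aigji aluxo rdevu kqn
Hunk 5: at line 10 remove [cnws] add [bhilq,ztl] -> 17 lines: vpkw ttniv hre ajq tfflj iyb qihvi hkryb lxzx jfq bhilq ztl trex aigji aluxo rdevu kqn
Hunk 6: at line 3 remove [tfflj,iyb,qihvi] add [lxk] -> 15 lines: vpkw ttniv hre ajq lxk hkryb lxzx jfq bhilq ztl trex aigji aluxo rdevu kqn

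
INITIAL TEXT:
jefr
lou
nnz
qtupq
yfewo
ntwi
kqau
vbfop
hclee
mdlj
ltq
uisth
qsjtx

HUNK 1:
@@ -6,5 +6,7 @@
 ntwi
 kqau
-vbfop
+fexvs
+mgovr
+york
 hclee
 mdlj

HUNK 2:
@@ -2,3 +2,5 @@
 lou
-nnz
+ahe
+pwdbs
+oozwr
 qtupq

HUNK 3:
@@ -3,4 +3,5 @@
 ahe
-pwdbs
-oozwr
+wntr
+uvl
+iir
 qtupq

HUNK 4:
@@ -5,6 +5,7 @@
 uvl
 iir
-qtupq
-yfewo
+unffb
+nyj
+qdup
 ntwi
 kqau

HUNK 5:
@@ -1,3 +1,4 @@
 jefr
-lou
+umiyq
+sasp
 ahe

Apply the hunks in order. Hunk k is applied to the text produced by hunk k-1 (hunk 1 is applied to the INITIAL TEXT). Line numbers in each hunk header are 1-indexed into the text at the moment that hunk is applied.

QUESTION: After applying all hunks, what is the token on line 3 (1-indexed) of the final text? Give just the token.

Hunk 1: at line 6 remove [vbfop] add [fexvs,mgovr,york] -> 15 lines: jefr lou nnz qtupq yfewo ntwi kqau fexvs mgovr york hclee mdlj ltq uisth qsjtx
Hunk 2: at line 2 remove [nnz] add [ahe,pwdbs,oozwr] -> 17 lines: jefr lou ahe pwdbs oozwr qtupq yfewo ntwi kqau fexvs mgovr york hclee mdlj ltq uisth qsjtx
Hunk 3: at line 3 remove [pwdbs,oozwr] add [wntr,uvl,iir] -> 18 lines: jefr lou ahe wntr uvl iir qtupq yfewo ntwi kqau fexvs mgovr york hclee mdlj ltq uisth qsjtx
Hunk 4: at line 5 remove [qtupq,yfewo] add [unffb,nyj,qdup] -> 19 lines: jefr lou ahe wntr uvl iir unffb nyj qdup ntwi kqau fexvs mgovr york hclee mdlj ltq uisth qsjtx
Hunk 5: at line 1 remove [lou] add [umiyq,sasp] -> 20 lines: jefr umiyq sasp ahe wntr uvl iir unffb nyj qdup ntwi kqau fexvs mgovr york hclee mdlj ltq uisth qsjtx
Final line 3: sasp

Answer: sasp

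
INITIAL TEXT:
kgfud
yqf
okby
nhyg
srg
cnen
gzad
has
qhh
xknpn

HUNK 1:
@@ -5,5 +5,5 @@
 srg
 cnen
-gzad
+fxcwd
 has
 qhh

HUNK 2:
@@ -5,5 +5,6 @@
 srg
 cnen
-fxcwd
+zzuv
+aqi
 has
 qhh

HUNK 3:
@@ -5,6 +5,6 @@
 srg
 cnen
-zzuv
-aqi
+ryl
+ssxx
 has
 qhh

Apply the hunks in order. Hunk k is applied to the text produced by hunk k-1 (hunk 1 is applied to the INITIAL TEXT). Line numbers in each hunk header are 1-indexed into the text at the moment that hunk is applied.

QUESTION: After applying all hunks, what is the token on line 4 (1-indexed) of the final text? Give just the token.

Answer: nhyg

Derivation:
Hunk 1: at line 5 remove [gzad] add [fxcwd] -> 10 lines: kgfud yqf okby nhyg srg cnen fxcwd has qhh xknpn
Hunk 2: at line 5 remove [fxcwd] add [zzuv,aqi] -> 11 lines: kgfud yqf okby nhyg srg cnen zzuv aqi has qhh xknpn
Hunk 3: at line 5 remove [zzuv,aqi] add [ryl,ssxx] -> 11 lines: kgfud yqf okby nhyg srg cnen ryl ssxx has qhh xknpn
Final line 4: nhyg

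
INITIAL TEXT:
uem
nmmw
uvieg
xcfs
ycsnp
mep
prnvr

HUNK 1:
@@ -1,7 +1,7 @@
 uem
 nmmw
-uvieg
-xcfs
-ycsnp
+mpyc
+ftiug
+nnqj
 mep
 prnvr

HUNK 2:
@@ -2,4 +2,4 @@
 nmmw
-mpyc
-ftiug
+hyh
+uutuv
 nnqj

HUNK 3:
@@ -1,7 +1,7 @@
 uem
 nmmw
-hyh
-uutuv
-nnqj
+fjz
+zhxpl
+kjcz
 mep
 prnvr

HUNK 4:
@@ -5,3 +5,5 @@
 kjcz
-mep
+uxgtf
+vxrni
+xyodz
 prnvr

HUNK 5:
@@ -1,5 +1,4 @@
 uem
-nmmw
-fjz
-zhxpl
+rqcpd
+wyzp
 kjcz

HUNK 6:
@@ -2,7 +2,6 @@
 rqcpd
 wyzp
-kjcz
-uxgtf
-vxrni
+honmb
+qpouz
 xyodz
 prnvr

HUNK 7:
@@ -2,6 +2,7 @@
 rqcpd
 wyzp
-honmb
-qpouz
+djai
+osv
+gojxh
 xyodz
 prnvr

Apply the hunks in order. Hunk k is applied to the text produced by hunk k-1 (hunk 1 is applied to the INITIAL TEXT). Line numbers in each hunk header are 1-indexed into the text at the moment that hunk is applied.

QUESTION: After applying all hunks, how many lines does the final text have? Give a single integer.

Hunk 1: at line 1 remove [uvieg,xcfs,ycsnp] add [mpyc,ftiug,nnqj] -> 7 lines: uem nmmw mpyc ftiug nnqj mep prnvr
Hunk 2: at line 2 remove [mpyc,ftiug] add [hyh,uutuv] -> 7 lines: uem nmmw hyh uutuv nnqj mep prnvr
Hunk 3: at line 1 remove [hyh,uutuv,nnqj] add [fjz,zhxpl,kjcz] -> 7 lines: uem nmmw fjz zhxpl kjcz mep prnvr
Hunk 4: at line 5 remove [mep] add [uxgtf,vxrni,xyodz] -> 9 lines: uem nmmw fjz zhxpl kjcz uxgtf vxrni xyodz prnvr
Hunk 5: at line 1 remove [nmmw,fjz,zhxpl] add [rqcpd,wyzp] -> 8 lines: uem rqcpd wyzp kjcz uxgtf vxrni xyodz prnvr
Hunk 6: at line 2 remove [kjcz,uxgtf,vxrni] add [honmb,qpouz] -> 7 lines: uem rqcpd wyzp honmb qpouz xyodz prnvr
Hunk 7: at line 2 remove [honmb,qpouz] add [djai,osv,gojxh] -> 8 lines: uem rqcpd wyzp djai osv gojxh xyodz prnvr
Final line count: 8

Answer: 8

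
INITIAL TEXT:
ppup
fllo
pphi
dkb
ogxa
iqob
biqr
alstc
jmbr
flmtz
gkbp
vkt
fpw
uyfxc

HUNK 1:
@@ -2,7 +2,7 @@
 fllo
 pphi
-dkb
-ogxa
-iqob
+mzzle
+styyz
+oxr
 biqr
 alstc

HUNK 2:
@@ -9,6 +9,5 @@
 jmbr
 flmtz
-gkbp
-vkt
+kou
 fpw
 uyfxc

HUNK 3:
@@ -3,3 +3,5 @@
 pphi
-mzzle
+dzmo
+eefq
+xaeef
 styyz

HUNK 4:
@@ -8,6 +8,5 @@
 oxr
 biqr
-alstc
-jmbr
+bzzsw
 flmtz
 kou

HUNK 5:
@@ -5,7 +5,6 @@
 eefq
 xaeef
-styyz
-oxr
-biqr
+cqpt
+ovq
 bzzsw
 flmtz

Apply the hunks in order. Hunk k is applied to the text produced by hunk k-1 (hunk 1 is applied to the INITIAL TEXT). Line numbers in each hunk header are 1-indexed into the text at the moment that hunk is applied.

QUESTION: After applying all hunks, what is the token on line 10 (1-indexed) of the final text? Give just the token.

Answer: flmtz

Derivation:
Hunk 1: at line 2 remove [dkb,ogxa,iqob] add [mzzle,styyz,oxr] -> 14 lines: ppup fllo pphi mzzle styyz oxr biqr alstc jmbr flmtz gkbp vkt fpw uyfxc
Hunk 2: at line 9 remove [gkbp,vkt] add [kou] -> 13 lines: ppup fllo pphi mzzle styyz oxr biqr alstc jmbr flmtz kou fpw uyfxc
Hunk 3: at line 3 remove [mzzle] add [dzmo,eefq,xaeef] -> 15 lines: ppup fllo pphi dzmo eefq xaeef styyz oxr biqr alstc jmbr flmtz kou fpw uyfxc
Hunk 4: at line 8 remove [alstc,jmbr] add [bzzsw] -> 14 lines: ppup fllo pphi dzmo eefq xaeef styyz oxr biqr bzzsw flmtz kou fpw uyfxc
Hunk 5: at line 5 remove [styyz,oxr,biqr] add [cqpt,ovq] -> 13 lines: ppup fllo pphi dzmo eefq xaeef cqpt ovq bzzsw flmtz kou fpw uyfxc
Final line 10: flmtz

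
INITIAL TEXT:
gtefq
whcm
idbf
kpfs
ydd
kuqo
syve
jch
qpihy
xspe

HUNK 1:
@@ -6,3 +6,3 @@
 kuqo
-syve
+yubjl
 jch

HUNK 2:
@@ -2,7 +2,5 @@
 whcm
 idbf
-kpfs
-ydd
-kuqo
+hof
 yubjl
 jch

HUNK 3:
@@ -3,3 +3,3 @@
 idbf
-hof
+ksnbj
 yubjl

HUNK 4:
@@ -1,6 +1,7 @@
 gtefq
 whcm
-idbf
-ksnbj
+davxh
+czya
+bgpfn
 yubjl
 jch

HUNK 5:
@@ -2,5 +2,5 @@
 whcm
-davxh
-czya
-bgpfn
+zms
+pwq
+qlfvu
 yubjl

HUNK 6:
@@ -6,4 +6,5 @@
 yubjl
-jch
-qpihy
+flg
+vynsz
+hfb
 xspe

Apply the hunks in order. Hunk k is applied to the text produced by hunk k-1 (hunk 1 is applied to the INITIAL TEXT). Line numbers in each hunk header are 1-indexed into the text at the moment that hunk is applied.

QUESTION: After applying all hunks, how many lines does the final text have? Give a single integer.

Hunk 1: at line 6 remove [syve] add [yubjl] -> 10 lines: gtefq whcm idbf kpfs ydd kuqo yubjl jch qpihy xspe
Hunk 2: at line 2 remove [kpfs,ydd,kuqo] add [hof] -> 8 lines: gtefq whcm idbf hof yubjl jch qpihy xspe
Hunk 3: at line 3 remove [hof] add [ksnbj] -> 8 lines: gtefq whcm idbf ksnbj yubjl jch qpihy xspe
Hunk 4: at line 1 remove [idbf,ksnbj] add [davxh,czya,bgpfn] -> 9 lines: gtefq whcm davxh czya bgpfn yubjl jch qpihy xspe
Hunk 5: at line 2 remove [davxh,czya,bgpfn] add [zms,pwq,qlfvu] -> 9 lines: gtefq whcm zms pwq qlfvu yubjl jch qpihy xspe
Hunk 6: at line 6 remove [jch,qpihy] add [flg,vynsz,hfb] -> 10 lines: gtefq whcm zms pwq qlfvu yubjl flg vynsz hfb xspe
Final line count: 10

Answer: 10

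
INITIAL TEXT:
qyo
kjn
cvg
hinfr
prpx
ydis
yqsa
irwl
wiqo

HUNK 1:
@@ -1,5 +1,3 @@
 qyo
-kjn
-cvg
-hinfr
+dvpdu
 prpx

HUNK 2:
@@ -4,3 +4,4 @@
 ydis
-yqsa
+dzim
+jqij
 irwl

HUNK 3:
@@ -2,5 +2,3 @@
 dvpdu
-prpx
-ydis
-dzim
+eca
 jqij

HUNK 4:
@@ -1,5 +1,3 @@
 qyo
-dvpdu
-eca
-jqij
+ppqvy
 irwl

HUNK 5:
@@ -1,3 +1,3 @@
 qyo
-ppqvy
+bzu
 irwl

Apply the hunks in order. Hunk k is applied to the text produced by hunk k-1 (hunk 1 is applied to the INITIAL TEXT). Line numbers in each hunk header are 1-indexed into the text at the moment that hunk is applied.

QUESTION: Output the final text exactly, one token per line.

Hunk 1: at line 1 remove [kjn,cvg,hinfr] add [dvpdu] -> 7 lines: qyo dvpdu prpx ydis yqsa irwl wiqo
Hunk 2: at line 4 remove [yqsa] add [dzim,jqij] -> 8 lines: qyo dvpdu prpx ydis dzim jqij irwl wiqo
Hunk 3: at line 2 remove [prpx,ydis,dzim] add [eca] -> 6 lines: qyo dvpdu eca jqij irwl wiqo
Hunk 4: at line 1 remove [dvpdu,eca,jqij] add [ppqvy] -> 4 lines: qyo ppqvy irwl wiqo
Hunk 5: at line 1 remove [ppqvy] add [bzu] -> 4 lines: qyo bzu irwl wiqo

Answer: qyo
bzu
irwl
wiqo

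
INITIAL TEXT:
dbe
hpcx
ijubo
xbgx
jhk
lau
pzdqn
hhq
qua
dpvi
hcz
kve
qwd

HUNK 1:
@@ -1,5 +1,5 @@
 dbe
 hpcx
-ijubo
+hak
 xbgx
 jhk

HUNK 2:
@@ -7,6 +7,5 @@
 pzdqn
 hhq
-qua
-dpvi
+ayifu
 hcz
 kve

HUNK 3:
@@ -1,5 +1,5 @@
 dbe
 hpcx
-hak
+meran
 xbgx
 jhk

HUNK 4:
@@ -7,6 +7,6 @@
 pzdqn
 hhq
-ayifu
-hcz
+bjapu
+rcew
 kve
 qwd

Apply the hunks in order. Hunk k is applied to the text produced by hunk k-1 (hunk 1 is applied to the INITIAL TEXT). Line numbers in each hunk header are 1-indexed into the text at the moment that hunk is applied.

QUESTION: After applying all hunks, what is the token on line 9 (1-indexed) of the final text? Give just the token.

Hunk 1: at line 1 remove [ijubo] add [hak] -> 13 lines: dbe hpcx hak xbgx jhk lau pzdqn hhq qua dpvi hcz kve qwd
Hunk 2: at line 7 remove [qua,dpvi] add [ayifu] -> 12 lines: dbe hpcx hak xbgx jhk lau pzdqn hhq ayifu hcz kve qwd
Hunk 3: at line 1 remove [hak] add [meran] -> 12 lines: dbe hpcx meran xbgx jhk lau pzdqn hhq ayifu hcz kve qwd
Hunk 4: at line 7 remove [ayifu,hcz] add [bjapu,rcew] -> 12 lines: dbe hpcx meran xbgx jhk lau pzdqn hhq bjapu rcew kve qwd
Final line 9: bjapu

Answer: bjapu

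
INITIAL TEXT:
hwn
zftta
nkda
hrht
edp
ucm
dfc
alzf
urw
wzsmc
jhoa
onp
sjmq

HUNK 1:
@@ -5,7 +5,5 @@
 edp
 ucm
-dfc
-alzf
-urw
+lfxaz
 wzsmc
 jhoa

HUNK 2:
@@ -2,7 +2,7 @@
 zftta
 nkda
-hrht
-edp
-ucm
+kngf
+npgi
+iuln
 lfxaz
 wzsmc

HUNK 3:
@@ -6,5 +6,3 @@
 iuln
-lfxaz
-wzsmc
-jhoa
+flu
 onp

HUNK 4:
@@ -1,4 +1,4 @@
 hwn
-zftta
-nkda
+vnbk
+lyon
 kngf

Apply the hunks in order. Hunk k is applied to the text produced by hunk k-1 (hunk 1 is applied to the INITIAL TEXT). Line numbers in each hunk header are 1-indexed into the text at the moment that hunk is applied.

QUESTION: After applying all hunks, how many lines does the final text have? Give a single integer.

Hunk 1: at line 5 remove [dfc,alzf,urw] add [lfxaz] -> 11 lines: hwn zftta nkda hrht edp ucm lfxaz wzsmc jhoa onp sjmq
Hunk 2: at line 2 remove [hrht,edp,ucm] add [kngf,npgi,iuln] -> 11 lines: hwn zftta nkda kngf npgi iuln lfxaz wzsmc jhoa onp sjmq
Hunk 3: at line 6 remove [lfxaz,wzsmc,jhoa] add [flu] -> 9 lines: hwn zftta nkda kngf npgi iuln flu onp sjmq
Hunk 4: at line 1 remove [zftta,nkda] add [vnbk,lyon] -> 9 lines: hwn vnbk lyon kngf npgi iuln flu onp sjmq
Final line count: 9

Answer: 9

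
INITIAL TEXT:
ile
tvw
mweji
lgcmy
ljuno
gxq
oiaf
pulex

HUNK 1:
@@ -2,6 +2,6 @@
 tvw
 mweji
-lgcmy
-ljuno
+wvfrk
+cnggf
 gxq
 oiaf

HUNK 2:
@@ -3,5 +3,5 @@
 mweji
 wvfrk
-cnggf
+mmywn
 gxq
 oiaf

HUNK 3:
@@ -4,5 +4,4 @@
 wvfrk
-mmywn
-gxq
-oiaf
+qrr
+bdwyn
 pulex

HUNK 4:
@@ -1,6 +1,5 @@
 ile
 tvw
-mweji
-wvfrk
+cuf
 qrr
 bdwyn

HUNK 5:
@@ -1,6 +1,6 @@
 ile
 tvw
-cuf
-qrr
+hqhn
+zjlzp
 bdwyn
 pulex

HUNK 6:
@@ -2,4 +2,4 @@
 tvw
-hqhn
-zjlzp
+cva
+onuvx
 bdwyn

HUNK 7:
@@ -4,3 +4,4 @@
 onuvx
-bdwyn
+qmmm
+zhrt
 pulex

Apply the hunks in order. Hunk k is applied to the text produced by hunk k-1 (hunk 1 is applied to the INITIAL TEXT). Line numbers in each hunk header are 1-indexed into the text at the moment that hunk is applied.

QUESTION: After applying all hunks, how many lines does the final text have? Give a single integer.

Answer: 7

Derivation:
Hunk 1: at line 2 remove [lgcmy,ljuno] add [wvfrk,cnggf] -> 8 lines: ile tvw mweji wvfrk cnggf gxq oiaf pulex
Hunk 2: at line 3 remove [cnggf] add [mmywn] -> 8 lines: ile tvw mweji wvfrk mmywn gxq oiaf pulex
Hunk 3: at line 4 remove [mmywn,gxq,oiaf] add [qrr,bdwyn] -> 7 lines: ile tvw mweji wvfrk qrr bdwyn pulex
Hunk 4: at line 1 remove [mweji,wvfrk] add [cuf] -> 6 lines: ile tvw cuf qrr bdwyn pulex
Hunk 5: at line 1 remove [cuf,qrr] add [hqhn,zjlzp] -> 6 lines: ile tvw hqhn zjlzp bdwyn pulex
Hunk 6: at line 2 remove [hqhn,zjlzp] add [cva,onuvx] -> 6 lines: ile tvw cva onuvx bdwyn pulex
Hunk 7: at line 4 remove [bdwyn] add [qmmm,zhrt] -> 7 lines: ile tvw cva onuvx qmmm zhrt pulex
Final line count: 7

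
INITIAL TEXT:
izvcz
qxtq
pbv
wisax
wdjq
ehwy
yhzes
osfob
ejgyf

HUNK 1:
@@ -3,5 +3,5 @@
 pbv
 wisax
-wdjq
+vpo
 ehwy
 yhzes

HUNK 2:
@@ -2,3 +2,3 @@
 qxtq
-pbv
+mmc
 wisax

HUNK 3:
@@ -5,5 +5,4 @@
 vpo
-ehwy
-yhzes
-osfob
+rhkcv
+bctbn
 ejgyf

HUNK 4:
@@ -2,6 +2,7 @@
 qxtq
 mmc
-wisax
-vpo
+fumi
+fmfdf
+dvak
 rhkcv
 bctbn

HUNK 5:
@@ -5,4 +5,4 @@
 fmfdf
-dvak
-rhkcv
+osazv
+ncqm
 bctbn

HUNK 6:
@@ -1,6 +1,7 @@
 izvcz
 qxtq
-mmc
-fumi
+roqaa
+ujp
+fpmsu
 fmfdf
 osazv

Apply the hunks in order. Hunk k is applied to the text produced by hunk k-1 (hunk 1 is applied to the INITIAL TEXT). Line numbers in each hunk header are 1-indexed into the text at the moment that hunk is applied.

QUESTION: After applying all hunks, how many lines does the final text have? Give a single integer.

Hunk 1: at line 3 remove [wdjq] add [vpo] -> 9 lines: izvcz qxtq pbv wisax vpo ehwy yhzes osfob ejgyf
Hunk 2: at line 2 remove [pbv] add [mmc] -> 9 lines: izvcz qxtq mmc wisax vpo ehwy yhzes osfob ejgyf
Hunk 3: at line 5 remove [ehwy,yhzes,osfob] add [rhkcv,bctbn] -> 8 lines: izvcz qxtq mmc wisax vpo rhkcv bctbn ejgyf
Hunk 4: at line 2 remove [wisax,vpo] add [fumi,fmfdf,dvak] -> 9 lines: izvcz qxtq mmc fumi fmfdf dvak rhkcv bctbn ejgyf
Hunk 5: at line 5 remove [dvak,rhkcv] add [osazv,ncqm] -> 9 lines: izvcz qxtq mmc fumi fmfdf osazv ncqm bctbn ejgyf
Hunk 6: at line 1 remove [mmc,fumi] add [roqaa,ujp,fpmsu] -> 10 lines: izvcz qxtq roqaa ujp fpmsu fmfdf osazv ncqm bctbn ejgyf
Final line count: 10

Answer: 10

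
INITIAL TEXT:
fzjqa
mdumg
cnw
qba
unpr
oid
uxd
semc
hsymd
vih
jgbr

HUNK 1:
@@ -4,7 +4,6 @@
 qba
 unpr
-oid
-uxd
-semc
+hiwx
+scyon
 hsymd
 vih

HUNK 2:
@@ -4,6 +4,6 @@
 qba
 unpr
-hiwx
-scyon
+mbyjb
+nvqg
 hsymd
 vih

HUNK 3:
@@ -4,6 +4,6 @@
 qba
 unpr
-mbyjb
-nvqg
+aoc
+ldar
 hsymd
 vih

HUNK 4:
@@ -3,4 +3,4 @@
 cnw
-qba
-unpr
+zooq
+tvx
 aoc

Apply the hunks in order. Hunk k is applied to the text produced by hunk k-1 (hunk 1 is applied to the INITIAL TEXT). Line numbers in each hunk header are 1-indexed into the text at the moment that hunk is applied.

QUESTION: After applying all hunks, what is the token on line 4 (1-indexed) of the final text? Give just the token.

Answer: zooq

Derivation:
Hunk 1: at line 4 remove [oid,uxd,semc] add [hiwx,scyon] -> 10 lines: fzjqa mdumg cnw qba unpr hiwx scyon hsymd vih jgbr
Hunk 2: at line 4 remove [hiwx,scyon] add [mbyjb,nvqg] -> 10 lines: fzjqa mdumg cnw qba unpr mbyjb nvqg hsymd vih jgbr
Hunk 3: at line 4 remove [mbyjb,nvqg] add [aoc,ldar] -> 10 lines: fzjqa mdumg cnw qba unpr aoc ldar hsymd vih jgbr
Hunk 4: at line 3 remove [qba,unpr] add [zooq,tvx] -> 10 lines: fzjqa mdumg cnw zooq tvx aoc ldar hsymd vih jgbr
Final line 4: zooq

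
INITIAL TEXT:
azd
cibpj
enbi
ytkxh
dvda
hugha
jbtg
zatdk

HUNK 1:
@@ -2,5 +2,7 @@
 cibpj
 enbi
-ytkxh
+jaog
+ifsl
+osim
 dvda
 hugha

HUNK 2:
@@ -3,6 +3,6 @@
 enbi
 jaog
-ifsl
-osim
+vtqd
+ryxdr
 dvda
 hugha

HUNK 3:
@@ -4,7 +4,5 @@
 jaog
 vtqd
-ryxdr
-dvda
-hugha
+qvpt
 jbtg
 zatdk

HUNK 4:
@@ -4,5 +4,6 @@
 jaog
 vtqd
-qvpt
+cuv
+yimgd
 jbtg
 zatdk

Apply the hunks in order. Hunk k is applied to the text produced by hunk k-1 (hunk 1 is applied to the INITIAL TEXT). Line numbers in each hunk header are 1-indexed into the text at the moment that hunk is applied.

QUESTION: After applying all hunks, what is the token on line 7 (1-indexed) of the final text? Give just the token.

Answer: yimgd

Derivation:
Hunk 1: at line 2 remove [ytkxh] add [jaog,ifsl,osim] -> 10 lines: azd cibpj enbi jaog ifsl osim dvda hugha jbtg zatdk
Hunk 2: at line 3 remove [ifsl,osim] add [vtqd,ryxdr] -> 10 lines: azd cibpj enbi jaog vtqd ryxdr dvda hugha jbtg zatdk
Hunk 3: at line 4 remove [ryxdr,dvda,hugha] add [qvpt] -> 8 lines: azd cibpj enbi jaog vtqd qvpt jbtg zatdk
Hunk 4: at line 4 remove [qvpt] add [cuv,yimgd] -> 9 lines: azd cibpj enbi jaog vtqd cuv yimgd jbtg zatdk
Final line 7: yimgd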